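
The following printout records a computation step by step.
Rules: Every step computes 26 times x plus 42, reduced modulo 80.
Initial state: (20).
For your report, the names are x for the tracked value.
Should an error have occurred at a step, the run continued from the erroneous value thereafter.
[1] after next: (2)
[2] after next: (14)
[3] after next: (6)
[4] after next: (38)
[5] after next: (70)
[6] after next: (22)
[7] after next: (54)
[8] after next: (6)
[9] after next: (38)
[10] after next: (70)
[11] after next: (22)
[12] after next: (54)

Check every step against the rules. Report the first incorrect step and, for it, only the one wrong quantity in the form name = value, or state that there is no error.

no error

Step 1: x = (26*20 + 42) mod 80 = 2 — agrees with the printout.
Step 2: x = (26*2 + 42) mod 80 = 14 — verified.
Step 3: x = (26*14 + 42) mod 80 = 6 — agrees with the printout.
Step 4: x = (26*6 + 42) mod 80 = 38 — matches.
Step 5: x = (26*38 + 42) mod 80 = 70 — same as recorded.
Step 6: x = (26*70 + 42) mod 80 = 22 — same as recorded.
Step 7: x = (26*22 + 42) mod 80 = 54 — confirmed correct.
Step 8: x = (26*54 + 42) mod 80 = 6 — verified.
Step 9: x = (26*6 + 42) mod 80 = 38 — checks out.
Step 10: x = (26*38 + 42) mod 80 = 70 — consistent with the printout.
Step 11: x = (26*70 + 42) mod 80 = 22 — verified.
Step 12: x = (26*22 + 42) mod 80 = 54 — verified.
Nothing is out of place; the run is error-free.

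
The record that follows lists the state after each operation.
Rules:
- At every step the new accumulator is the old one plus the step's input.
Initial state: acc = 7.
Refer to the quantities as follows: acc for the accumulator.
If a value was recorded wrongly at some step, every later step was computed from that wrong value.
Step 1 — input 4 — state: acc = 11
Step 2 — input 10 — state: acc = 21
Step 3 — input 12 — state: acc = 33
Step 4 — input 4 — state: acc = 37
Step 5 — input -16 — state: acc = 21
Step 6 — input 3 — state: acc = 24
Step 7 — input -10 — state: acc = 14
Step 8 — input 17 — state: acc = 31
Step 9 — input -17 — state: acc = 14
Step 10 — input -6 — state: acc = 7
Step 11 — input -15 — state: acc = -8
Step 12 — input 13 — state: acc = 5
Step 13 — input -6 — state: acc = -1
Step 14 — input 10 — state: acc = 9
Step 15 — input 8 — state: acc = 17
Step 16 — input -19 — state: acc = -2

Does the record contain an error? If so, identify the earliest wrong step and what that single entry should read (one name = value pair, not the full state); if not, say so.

step 10, acc = 8

Step 1: acc = 7 + 4 = 11 — same as recorded.
Step 2: acc = 11 + 10 = 21 — agrees with the record.
Step 3: acc = 21 + 12 = 33 — in agreement.
Step 4: acc = 33 + 4 = 37 — agrees with the record.
Step 5: acc = 37 + -16 = 21 — consistent with the record.
Step 6: acc = 21 + 3 = 24 — agrees with the record.
Step 7: acc = 24 + -10 = 14 — checks out.
Step 8: acc = 14 + 17 = 31 — no discrepancy.
Step 9: acc = 31 + -17 = 14 — agrees with the record.
Step 10: acc = 14 + -6 = 8 — the record disagrees here.
First deviation found at step 10; the corrected entry is acc = 8.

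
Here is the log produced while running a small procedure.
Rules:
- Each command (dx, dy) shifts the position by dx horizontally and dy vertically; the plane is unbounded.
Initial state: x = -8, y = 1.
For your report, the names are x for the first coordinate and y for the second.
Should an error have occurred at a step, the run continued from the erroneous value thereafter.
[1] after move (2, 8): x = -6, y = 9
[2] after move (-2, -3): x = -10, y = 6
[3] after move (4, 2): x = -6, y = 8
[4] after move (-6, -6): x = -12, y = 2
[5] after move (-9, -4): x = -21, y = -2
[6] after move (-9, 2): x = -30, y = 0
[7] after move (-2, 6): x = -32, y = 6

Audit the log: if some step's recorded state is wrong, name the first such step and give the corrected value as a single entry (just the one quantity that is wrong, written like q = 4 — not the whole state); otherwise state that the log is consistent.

step 2, x = -8

Step 1: x = -8 + (2) = -6, y = 1 + (8) = 9 — consistent with the log.
Step 2: x = -6 + (-2) = -8, y = 9 + (-3) = 6 — the entry is off here.
The earliest wrong entry is at step 2: it should read x = -8.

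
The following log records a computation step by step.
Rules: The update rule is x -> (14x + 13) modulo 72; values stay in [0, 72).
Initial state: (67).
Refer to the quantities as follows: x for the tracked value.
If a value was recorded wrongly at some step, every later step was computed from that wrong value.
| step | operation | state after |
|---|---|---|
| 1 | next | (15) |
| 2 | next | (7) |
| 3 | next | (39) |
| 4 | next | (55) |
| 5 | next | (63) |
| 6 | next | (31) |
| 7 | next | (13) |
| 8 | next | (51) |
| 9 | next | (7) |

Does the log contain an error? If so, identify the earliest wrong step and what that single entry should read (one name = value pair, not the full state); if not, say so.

Recomputing the run from the initial state:
step 1: x = 15
step 2: x = 7
step 3: x = 39
step 4: x = 55
step 5: x = 63
step 6: x = 31
step 7: x = 15
step 8: x = 7
step 9: x = 39
The first disagreement with the log is at step 7, where the value should be x = 15.

step 7, x = 15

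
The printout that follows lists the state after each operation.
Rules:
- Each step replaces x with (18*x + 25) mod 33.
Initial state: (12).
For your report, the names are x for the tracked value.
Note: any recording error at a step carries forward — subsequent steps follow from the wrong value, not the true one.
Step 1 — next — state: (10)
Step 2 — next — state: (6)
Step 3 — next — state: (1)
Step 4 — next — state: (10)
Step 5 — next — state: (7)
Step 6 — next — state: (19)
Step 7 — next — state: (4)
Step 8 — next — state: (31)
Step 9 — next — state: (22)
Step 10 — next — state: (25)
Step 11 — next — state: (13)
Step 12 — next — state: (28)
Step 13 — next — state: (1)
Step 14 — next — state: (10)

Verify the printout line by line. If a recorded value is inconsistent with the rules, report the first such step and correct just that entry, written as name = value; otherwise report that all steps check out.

Recomputing the run from the initial state:
step 1: x = 10
step 2: x = 7
step 3: x = 19
step 4: x = 4
step 5: x = 31
step 6: x = 22
step 7: x = 25
step 8: x = 13
step 9: x = 28
step 10: x = 1
step 11: x = 10
step 12: x = 7
step 13: x = 19
step 14: x = 4
The first disagreement with the printout is at step 2, where the value should be x = 7.

step 2, x = 7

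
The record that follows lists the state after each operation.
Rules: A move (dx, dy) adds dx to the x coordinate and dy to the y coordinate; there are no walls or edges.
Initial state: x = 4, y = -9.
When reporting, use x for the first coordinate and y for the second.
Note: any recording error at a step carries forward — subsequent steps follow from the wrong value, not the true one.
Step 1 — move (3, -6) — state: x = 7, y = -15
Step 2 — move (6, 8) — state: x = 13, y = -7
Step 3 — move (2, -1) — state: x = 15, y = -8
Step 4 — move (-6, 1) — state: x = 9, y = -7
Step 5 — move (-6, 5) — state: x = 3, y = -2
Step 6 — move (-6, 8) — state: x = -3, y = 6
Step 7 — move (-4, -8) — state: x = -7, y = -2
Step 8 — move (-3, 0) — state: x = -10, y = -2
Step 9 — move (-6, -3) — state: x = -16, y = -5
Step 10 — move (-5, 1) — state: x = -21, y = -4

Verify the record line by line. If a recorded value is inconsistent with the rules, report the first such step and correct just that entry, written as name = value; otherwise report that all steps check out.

1. x = 4 + (3) = 7, y = -9 + (-6) = -15 (no discrepancy)
2. x = 7 + (6) = 13, y = -15 + (8) = -7 (agrees with the record)
3. x = 13 + (2) = 15, y = -7 + (-1) = -8 (verified)
4. x = 15 + (-6) = 9, y = -8 + (1) = -7 (confirmed correct)
5. x = 9 + (-6) = 3, y = -7 + (5) = -2 (matches)
6. x = 3 + (-6) = -3, y = -2 + (8) = 6 (no discrepancy)
7. x = -3 + (-4) = -7, y = 6 + (-8) = -2 (matches)
8. x = -7 + (-3) = -10, y = -2 + (0) = -2 (checks out)
9. x = -10 + (-6) = -16, y = -2 + (-3) = -5 (consistent with the record)
10. x = -16 + (-5) = -21, y = -5 + (1) = -4 (exactly as logged)
Every step is consistent.

no error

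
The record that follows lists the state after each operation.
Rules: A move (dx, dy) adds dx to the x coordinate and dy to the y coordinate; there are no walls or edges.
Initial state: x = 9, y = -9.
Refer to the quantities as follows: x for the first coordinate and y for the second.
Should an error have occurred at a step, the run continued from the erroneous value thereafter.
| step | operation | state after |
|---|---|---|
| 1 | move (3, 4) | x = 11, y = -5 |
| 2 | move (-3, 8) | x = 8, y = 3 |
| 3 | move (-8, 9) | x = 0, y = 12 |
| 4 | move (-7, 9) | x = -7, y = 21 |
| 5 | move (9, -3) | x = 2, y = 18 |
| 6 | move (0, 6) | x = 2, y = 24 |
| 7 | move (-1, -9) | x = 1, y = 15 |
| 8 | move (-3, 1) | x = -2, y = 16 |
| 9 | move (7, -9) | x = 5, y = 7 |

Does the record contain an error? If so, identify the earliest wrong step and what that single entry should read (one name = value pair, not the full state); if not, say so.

Recomputing the run from the initial state:
step 1: x = 12, y = -5
step 2: x = 9, y = 3
step 3: x = 1, y = 12
step 4: x = -6, y = 21
step 5: x = 3, y = 18
step 6: x = 3, y = 24
step 7: x = 2, y = 15
step 8: x = -1, y = 16
step 9: x = 6, y = 7
The first disagreement with the record is at step 1, where the value should be x = 12.

step 1, x = 12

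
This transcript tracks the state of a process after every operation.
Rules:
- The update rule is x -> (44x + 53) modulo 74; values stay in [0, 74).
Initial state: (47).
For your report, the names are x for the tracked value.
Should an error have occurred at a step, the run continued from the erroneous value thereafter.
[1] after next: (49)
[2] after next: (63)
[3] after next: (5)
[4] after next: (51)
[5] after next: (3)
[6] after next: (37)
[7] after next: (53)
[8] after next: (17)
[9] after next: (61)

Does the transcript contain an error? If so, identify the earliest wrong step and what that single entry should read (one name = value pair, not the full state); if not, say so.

Step 1: x = (44*47 + 53) mod 74 = 49 — in agreement.
Step 2: x = (44*49 + 53) mod 74 = 63 — same as recorded.
Step 3: x = (44*63 + 53) mod 74 = 13 — this is not what the transcript shows.
Conclusion: step 3 carries the first error; the entry should be x = 13.

step 3, x = 13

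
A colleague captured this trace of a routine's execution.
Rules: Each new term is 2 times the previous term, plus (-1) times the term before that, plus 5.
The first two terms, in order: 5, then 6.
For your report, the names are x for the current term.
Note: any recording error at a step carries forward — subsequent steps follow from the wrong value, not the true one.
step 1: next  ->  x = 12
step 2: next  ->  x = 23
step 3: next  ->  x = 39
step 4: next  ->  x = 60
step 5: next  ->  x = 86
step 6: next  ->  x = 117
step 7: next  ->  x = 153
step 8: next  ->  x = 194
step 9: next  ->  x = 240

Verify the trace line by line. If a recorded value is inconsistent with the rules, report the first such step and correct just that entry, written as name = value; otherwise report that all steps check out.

Recomputing the run from the initial state:
step 1: x = 12
step 2: x = 23
step 3: x = 39
step 4: x = 60
step 5: x = 86
step 6: x = 117
step 7: x = 153
step 8: x = 194
step 9: x = 240
This matches the trace at every step.

no error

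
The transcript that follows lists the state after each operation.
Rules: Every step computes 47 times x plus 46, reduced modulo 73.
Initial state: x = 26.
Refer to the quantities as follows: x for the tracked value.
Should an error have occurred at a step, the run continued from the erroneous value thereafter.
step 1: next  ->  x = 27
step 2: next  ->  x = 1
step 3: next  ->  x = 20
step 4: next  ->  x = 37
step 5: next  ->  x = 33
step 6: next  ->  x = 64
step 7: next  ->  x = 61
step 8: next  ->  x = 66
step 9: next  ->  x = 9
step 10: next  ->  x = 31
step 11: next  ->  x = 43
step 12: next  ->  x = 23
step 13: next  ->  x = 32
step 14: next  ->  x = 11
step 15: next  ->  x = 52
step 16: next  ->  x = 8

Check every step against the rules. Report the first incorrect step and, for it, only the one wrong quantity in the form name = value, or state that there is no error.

Step 1: x = (47*26 + 46) mod 73 = 27 — agrees with the transcript.
Step 2: x = (47*27 + 46) mod 73 = 1 — in agreement.
Step 3: x = (47*1 + 46) mod 73 = 20 — same as recorded.
Step 4: x = (47*20 + 46) mod 73 = 37 — consistent with the transcript.
Step 5: x = (47*37 + 46) mod 73 = 33 — confirmed correct.
Step 6: x = (47*33 + 46) mod 73 = 64 — consistent with the transcript.
Step 7: x = (47*64 + 46) mod 73 = 61 — matches.
Step 8: x = (47*61 + 46) mod 73 = 66 — consistent with the transcript.
Step 9: x = (47*66 + 46) mod 73 = 9 — consistent with the transcript.
Step 10: x = (47*9 + 46) mod 73 = 31 — same as recorded.
Step 11: x = (47*31 + 46) mod 73 = 43 — no discrepancy.
Step 12: x = (47*43 + 46) mod 73 = 23 — verified.
Step 13: x = (47*23 + 46) mod 73 = 32 — exactly as logged.
Step 14: x = (47*32 + 46) mod 73 = 17 — first mismatch against the transcript.
That makes step 14 the first incorrect line — x = 17 is what it should show.

step 14, x = 17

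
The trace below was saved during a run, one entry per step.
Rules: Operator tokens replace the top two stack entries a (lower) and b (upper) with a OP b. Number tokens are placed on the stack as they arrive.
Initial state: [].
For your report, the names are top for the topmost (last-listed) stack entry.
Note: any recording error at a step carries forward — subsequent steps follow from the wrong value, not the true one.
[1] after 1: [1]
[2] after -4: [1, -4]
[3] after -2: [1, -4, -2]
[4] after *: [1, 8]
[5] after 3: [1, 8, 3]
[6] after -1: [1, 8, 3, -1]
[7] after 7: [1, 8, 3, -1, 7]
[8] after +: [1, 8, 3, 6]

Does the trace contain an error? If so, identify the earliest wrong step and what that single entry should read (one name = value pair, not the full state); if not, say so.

Recomputing the run from the initial state:
step 1: [1]
step 2: [1, -4]
step 3: [1, -4, -2]
step 4: [1, 8]
step 5: [1, 8, 3]
step 6: [1, 8, 3, -1]
step 7: [1, 8, 3, -1, 7]
step 8: [1, 8, 3, 6]
This matches the trace at every step.

no error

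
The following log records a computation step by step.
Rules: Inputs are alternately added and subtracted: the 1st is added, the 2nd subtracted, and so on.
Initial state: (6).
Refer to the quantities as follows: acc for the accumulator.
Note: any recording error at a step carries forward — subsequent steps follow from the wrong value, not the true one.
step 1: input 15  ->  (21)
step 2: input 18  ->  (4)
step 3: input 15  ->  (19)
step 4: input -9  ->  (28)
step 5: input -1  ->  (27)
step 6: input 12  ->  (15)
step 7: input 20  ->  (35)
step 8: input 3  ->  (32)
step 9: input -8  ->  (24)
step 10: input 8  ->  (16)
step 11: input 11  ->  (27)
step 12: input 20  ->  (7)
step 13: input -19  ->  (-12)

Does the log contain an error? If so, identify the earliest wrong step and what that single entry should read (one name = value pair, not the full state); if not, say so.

1. acc = 6 + 15 = 21 (verified)
2. acc = 21 - 18 = 3 (the log has a different value)
That makes step 2 the first incorrect line — acc = 3 is what it should show.

step 2, acc = 3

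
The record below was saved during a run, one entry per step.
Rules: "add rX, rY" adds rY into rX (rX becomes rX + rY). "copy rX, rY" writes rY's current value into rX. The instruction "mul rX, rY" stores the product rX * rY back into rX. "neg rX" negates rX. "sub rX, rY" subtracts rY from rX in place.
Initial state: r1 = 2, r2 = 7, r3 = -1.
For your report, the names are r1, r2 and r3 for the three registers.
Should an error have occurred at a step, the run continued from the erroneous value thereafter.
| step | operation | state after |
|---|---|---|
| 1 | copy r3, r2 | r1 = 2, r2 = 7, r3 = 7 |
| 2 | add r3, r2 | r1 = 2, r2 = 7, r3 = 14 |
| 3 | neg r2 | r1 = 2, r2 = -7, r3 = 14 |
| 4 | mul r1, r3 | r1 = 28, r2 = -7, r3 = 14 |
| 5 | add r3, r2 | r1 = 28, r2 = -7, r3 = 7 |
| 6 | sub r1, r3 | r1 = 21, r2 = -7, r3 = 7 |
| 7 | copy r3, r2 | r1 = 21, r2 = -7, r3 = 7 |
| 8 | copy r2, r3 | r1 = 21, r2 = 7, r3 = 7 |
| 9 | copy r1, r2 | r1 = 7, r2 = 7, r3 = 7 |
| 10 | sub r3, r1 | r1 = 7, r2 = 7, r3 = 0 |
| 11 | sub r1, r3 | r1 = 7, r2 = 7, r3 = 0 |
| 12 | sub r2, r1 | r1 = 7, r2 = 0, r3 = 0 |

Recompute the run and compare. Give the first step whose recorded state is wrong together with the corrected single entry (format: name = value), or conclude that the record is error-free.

Step 1: r3 = 7 — no discrepancy.
Step 2: r3 = 7 + 7 = 14 — exactly as logged.
Step 3: r2 = -(7) = -7 — agrees with the record.
Step 4: r1 = 2 * 14 = 28 — verified.
Step 5: r3 = 14 + -7 = 7 — confirmed correct.
Step 6: r1 = 28 - 7 = 21 — same as recorded.
Step 7: r3 = -7 — not what was recorded.
The audit stops at step 7: the recorded entry is wrong and should be r3 = -7.

step 7, r3 = -7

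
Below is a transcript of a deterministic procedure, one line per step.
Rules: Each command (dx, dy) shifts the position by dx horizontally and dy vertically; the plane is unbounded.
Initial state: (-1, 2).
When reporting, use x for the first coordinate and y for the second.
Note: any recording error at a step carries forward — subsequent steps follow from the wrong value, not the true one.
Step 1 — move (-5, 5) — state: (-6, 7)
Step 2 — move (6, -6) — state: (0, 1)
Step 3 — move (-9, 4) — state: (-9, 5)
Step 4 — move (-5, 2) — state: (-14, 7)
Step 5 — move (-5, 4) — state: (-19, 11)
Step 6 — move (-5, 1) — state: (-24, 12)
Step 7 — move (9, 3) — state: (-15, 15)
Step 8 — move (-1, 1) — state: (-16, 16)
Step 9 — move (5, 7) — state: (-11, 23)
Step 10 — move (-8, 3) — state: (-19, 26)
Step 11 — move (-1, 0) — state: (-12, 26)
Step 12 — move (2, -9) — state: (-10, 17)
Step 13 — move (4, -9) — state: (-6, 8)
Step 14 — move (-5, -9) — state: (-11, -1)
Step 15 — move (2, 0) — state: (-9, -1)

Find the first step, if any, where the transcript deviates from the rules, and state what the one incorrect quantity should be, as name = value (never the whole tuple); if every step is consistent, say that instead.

step 11, x = -20

Recomputing the run from the initial state:
step 1: x = -6, y = 7
step 2: x = 0, y = 1
step 3: x = -9, y = 5
step 4: x = -14, y = 7
step 5: x = -19, y = 11
step 6: x = -24, y = 12
step 7: x = -15, y = 15
step 8: x = -16, y = 16
step 9: x = -11, y = 23
step 10: x = -19, y = 26
step 11: x = -20, y = 26
step 12: x = -18, y = 17
step 13: x = -14, y = 8
step 14: x = -19, y = -1
step 15: x = -17, y = -1
The first disagreement with the transcript is at step 11, where the value should be x = -20.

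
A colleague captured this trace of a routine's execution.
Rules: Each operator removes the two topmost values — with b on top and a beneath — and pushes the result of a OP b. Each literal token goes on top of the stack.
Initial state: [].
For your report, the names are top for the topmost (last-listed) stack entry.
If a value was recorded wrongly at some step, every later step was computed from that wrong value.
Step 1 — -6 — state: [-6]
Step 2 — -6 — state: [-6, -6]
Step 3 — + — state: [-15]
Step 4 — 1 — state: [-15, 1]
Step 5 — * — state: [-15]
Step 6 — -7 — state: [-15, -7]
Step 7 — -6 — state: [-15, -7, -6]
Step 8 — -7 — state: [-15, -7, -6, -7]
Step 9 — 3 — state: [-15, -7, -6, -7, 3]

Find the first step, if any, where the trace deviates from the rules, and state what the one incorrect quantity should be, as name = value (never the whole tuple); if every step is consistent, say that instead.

step 3, top = -12

step 1: push -6: top = -6 -> verified
step 2: push -6: top = -6 -> checks out
step 3: -6 + -6 = -12 -> not what was recorded
First deviation found at step 3; the corrected entry is top = -12.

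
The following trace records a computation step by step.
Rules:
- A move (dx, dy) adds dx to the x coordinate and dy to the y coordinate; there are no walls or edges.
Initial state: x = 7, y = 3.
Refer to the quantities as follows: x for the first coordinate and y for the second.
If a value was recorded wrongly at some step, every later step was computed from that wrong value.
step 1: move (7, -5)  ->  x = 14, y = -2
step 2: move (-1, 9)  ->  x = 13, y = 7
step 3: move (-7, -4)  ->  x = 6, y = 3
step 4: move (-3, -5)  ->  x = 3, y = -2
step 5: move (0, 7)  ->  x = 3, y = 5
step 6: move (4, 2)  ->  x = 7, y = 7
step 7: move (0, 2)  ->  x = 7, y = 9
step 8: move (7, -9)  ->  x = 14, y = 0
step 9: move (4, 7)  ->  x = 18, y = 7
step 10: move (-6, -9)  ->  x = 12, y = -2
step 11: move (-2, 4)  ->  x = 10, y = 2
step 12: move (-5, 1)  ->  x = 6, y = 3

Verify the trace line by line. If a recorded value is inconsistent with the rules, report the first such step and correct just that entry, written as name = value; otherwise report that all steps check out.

step 12, x = 5

step 1: x = 7 + (7) = 14, y = 3 + (-5) = -2 -> in agreement
step 2: x = 14 + (-1) = 13, y = -2 + (9) = 7 -> in agreement
step 3: x = 13 + (-7) = 6, y = 7 + (-4) = 3 -> same as recorded
step 4: x = 6 + (-3) = 3, y = 3 + (-5) = -2 -> matches
step 5: x = 3 + (0) = 3, y = -2 + (7) = 5 -> exactly as logged
step 6: x = 3 + (4) = 7, y = 5 + (2) = 7 -> consistent with the trace
step 7: x = 7 + (0) = 7, y = 7 + (2) = 9 -> matches
step 8: x = 7 + (7) = 14, y = 9 + (-9) = 0 -> confirmed correct
step 9: x = 14 + (4) = 18, y = 0 + (7) = 7 -> matches
step 10: x = 18 + (-6) = 12, y = 7 + (-9) = -2 -> verified
step 11: x = 12 + (-2) = 10, y = -2 + (4) = 2 -> checks out
step 12: x = 10 + (-5) = 5, y = 2 + (1) = 3 -> first mismatch against the trace
Step 12 is the first one off; corrected, x = 5.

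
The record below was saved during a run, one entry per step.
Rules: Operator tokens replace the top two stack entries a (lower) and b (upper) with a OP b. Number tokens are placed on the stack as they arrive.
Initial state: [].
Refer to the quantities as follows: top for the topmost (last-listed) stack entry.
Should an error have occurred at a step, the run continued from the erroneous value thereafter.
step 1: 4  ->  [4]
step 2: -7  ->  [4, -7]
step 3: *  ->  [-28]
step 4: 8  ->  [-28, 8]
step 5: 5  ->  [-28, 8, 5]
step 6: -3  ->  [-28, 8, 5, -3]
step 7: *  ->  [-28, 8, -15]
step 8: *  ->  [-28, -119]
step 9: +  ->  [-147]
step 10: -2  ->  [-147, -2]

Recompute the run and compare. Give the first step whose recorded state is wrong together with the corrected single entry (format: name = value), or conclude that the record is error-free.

step 1: push 4: top = 4 -> matches
step 2: push -7: top = -7 -> agrees with the record
step 3: 4 * -7 = -28 -> in agreement
step 4: push 8: top = 8 -> agrees with the record
step 5: push 5: top = 5 -> checks out
step 6: push -3: top = -3 -> matches
step 7: 5 * -3 = -15 -> in agreement
step 8: 8 * -15 = -120 -> first mismatch against the record
Step 8 is the first one off; corrected, top = -120.

step 8, top = -120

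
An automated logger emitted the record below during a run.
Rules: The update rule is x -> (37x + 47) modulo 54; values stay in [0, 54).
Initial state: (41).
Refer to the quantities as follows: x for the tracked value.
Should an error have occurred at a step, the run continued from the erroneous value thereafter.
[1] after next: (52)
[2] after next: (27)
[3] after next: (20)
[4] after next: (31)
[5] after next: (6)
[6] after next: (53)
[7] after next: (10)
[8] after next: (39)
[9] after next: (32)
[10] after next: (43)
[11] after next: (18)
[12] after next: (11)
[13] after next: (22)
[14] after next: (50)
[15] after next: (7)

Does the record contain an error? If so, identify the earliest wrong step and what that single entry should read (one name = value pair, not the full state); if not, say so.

Recomputing the run from the initial state:
step 1: x = 52
step 2: x = 27
step 3: x = 20
step 4: x = 31
step 5: x = 6
step 6: x = 53
step 7: x = 10
step 8: x = 39
step 9: x = 32
step 10: x = 43
step 11: x = 18
step 12: x = 11
step 13: x = 22
step 14: x = 51
step 15: x = 44
The first disagreement with the record is at step 14, where the value should be x = 51.

step 14, x = 51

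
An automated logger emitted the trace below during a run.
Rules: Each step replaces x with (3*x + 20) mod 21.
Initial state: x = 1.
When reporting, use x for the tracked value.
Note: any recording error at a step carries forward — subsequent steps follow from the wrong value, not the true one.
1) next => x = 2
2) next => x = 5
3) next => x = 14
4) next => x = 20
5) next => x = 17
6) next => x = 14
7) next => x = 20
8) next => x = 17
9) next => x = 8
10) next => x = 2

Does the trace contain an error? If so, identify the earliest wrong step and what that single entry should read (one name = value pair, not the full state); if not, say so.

step 6, x = 8

Step 1: x = (3*1 + 20) mod 21 = 2 — in agreement.
Step 2: x = (3*2 + 20) mod 21 = 5 — matches.
Step 3: x = (3*5 + 20) mod 21 = 14 — exactly as logged.
Step 4: x = (3*14 + 20) mod 21 = 20 — checks out.
Step 5: x = (3*20 + 20) mod 21 = 17 — checks out.
Step 6: x = (3*17 + 20) mod 21 = 8 — the trace disagrees here.
Step 6 is the first one off; corrected, x = 8.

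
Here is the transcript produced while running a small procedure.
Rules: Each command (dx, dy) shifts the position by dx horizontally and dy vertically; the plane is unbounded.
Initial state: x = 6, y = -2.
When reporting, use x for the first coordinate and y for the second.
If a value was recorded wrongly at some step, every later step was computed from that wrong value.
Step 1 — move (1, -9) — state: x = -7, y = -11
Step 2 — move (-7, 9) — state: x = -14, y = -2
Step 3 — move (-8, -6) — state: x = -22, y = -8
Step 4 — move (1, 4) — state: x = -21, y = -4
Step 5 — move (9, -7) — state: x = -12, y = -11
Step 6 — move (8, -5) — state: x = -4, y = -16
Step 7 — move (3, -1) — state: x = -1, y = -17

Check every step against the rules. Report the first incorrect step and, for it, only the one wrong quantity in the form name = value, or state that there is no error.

Recomputing the run from the initial state:
step 1: x = 7, y = -11
step 2: x = 0, y = -2
step 3: x = -8, y = -8
step 4: x = -7, y = -4
step 5: x = 2, y = -11
step 6: x = 10, y = -16
step 7: x = 13, y = -17
The first disagreement with the transcript is at step 1, where the value should be x = 7.

step 1, x = 7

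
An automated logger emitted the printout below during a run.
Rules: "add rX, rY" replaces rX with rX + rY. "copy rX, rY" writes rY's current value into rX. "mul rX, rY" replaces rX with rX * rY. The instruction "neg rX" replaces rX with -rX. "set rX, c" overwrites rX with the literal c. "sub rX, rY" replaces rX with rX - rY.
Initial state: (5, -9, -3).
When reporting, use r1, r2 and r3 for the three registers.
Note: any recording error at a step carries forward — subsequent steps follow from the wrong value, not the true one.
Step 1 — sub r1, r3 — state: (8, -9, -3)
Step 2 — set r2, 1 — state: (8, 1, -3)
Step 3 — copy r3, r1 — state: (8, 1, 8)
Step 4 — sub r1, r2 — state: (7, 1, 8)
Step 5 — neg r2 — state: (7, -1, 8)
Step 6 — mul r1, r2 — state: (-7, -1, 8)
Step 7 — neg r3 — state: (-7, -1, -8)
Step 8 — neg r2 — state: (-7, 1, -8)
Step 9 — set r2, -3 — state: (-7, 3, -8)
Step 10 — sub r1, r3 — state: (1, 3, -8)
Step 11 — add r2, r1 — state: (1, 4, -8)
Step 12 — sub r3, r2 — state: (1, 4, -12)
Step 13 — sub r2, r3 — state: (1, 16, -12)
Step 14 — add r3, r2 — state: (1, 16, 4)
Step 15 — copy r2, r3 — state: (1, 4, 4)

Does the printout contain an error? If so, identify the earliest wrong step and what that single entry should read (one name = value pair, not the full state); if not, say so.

Step 1: r1 = 5 - -3 = 8 — exactly as logged.
Step 2: r2 = 1 — in agreement.
Step 3: r3 = 8 — checks out.
Step 4: r1 = 8 - 1 = 7 — checks out.
Step 5: r2 = -(1) = -1 — in agreement.
Step 6: r1 = 7 * -1 = -7 — exactly as logged.
Step 7: r3 = -(8) = -8 — confirmed correct.
Step 8: r2 = -(-1) = 1 — verified.
Step 9: r2 = -3 — the entry is off here.
First incorrect step: 9; the correct value is r2 = -3.

step 9, r2 = -3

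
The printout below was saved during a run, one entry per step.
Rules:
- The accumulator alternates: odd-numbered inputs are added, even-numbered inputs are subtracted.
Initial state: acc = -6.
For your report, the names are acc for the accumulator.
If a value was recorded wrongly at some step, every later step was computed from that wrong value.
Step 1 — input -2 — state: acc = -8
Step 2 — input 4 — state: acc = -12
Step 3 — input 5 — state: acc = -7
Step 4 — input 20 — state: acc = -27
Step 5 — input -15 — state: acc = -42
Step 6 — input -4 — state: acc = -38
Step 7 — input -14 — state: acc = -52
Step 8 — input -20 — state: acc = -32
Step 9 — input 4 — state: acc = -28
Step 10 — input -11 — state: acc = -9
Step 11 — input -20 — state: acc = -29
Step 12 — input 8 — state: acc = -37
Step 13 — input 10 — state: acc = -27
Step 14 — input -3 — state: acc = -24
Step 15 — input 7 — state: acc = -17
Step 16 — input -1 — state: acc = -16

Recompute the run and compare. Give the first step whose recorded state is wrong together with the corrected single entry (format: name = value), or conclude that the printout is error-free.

Step 1: acc = -6 + -2 = -8 — exactly as logged.
Step 2: acc = -8 - 4 = -12 — in agreement.
Step 3: acc = -12 + 5 = -7 — no discrepancy.
Step 4: acc = -7 - 20 = -27 — agrees with the printout.
Step 5: acc = -27 + -15 = -42 — confirmed correct.
Step 6: acc = -42 - -4 = -38 — agrees with the printout.
Step 7: acc = -38 + -14 = -52 — exactly as logged.
Step 8: acc = -52 - -20 = -32 — same as recorded.
Step 9: acc = -32 + 4 = -28 — exactly as logged.
Step 10: acc = -28 - -11 = -17 — the recorded entry deviates here.
The earliest wrong entry is at step 10: it should read acc = -17.

step 10, acc = -17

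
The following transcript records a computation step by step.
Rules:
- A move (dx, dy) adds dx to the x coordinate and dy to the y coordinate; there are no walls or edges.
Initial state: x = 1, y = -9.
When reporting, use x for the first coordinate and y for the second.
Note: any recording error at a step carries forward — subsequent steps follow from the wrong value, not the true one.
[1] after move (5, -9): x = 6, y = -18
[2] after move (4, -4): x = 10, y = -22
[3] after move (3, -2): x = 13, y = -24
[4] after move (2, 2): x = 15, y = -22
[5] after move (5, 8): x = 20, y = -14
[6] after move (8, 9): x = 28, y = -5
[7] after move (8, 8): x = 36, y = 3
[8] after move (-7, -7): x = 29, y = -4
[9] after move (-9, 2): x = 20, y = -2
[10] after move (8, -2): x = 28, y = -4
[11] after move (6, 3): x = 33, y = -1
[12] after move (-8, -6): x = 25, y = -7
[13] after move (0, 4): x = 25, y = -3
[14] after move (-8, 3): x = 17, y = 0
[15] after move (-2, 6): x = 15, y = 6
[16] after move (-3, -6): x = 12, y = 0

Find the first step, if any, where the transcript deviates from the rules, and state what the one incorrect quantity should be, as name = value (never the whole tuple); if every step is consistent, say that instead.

step 11, x = 34

1. x = 1 + (5) = 6, y = -9 + (-9) = -18 (exactly as logged)
2. x = 6 + (4) = 10, y = -18 + (-4) = -22 (matches)
3. x = 10 + (3) = 13, y = -22 + (-2) = -24 (exactly as logged)
4. x = 13 + (2) = 15, y = -24 + (2) = -22 (same as recorded)
5. x = 15 + (5) = 20, y = -22 + (8) = -14 (agrees with the transcript)
6. x = 20 + (8) = 28, y = -14 + (9) = -5 (consistent with the transcript)
7. x = 28 + (8) = 36, y = -5 + (8) = 3 (verified)
8. x = 36 + (-7) = 29, y = 3 + (-7) = -4 (verified)
9. x = 29 + (-9) = 20, y = -4 + (2) = -2 (matches)
10. x = 20 + (8) = 28, y = -2 + (-2) = -4 (consistent with the transcript)
11. x = 28 + (6) = 34, y = -4 + (3) = -1 (this is not what the transcript shows)
The audit stops at step 11: the recorded entry is wrong and should be x = 34.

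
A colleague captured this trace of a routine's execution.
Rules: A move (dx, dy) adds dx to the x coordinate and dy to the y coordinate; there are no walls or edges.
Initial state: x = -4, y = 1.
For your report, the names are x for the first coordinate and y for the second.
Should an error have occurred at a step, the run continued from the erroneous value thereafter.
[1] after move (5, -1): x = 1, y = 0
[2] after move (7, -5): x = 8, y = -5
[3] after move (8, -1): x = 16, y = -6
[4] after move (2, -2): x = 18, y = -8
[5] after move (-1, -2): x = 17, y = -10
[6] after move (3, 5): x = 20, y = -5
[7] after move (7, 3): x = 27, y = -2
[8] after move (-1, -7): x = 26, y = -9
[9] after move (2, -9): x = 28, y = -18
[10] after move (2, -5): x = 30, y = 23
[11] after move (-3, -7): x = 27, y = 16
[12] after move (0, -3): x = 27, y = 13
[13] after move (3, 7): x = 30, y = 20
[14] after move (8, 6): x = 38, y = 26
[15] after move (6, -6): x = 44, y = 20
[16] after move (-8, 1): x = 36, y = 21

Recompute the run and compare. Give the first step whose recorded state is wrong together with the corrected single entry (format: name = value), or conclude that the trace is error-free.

step 10, y = -23

Step 1: x = -4 + (5) = 1, y = 1 + (-1) = 0 — same as recorded.
Step 2: x = 1 + (7) = 8, y = 0 + (-5) = -5 — in agreement.
Step 3: x = 8 + (8) = 16, y = -5 + (-1) = -6 — agrees with the trace.
Step 4: x = 16 + (2) = 18, y = -6 + (-2) = -8 — in agreement.
Step 5: x = 18 + (-1) = 17, y = -8 + (-2) = -10 — same as recorded.
Step 6: x = 17 + (3) = 20, y = -10 + (5) = -5 — agrees with the trace.
Step 7: x = 20 + (7) = 27, y = -5 + (3) = -2 — verified.
Step 8: x = 27 + (-1) = 26, y = -2 + (-7) = -9 — agrees with the trace.
Step 9: x = 26 + (2) = 28, y = -9 + (-9) = -18 — matches.
Step 10: x = 28 + (2) = 30, y = -18 + (-5) = -23 — the entry is off here.
First deviation found at step 10; the corrected entry is y = -23.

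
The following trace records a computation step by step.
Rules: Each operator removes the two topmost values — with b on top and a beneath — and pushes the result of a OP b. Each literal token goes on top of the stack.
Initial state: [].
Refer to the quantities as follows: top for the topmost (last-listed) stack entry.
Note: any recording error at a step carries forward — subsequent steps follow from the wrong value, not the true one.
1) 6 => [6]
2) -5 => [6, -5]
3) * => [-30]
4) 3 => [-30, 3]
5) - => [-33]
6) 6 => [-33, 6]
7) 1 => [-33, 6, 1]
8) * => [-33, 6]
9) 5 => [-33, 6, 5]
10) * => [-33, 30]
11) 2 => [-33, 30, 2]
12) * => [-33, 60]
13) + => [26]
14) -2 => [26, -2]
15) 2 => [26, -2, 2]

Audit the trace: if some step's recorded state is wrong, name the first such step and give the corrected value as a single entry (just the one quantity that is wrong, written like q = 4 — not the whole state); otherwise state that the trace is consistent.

step 13, top = 27

Recomputing the run from the initial state:
step 1: [6]
step 2: [6, -5]
step 3: [-30]
step 4: [-30, 3]
step 5: [-33]
step 6: [-33, 6]
step 7: [-33, 6, 1]
step 8: [-33, 6]
step 9: [-33, 6, 5]
step 10: [-33, 30]
step 11: [-33, 30, 2]
step 12: [-33, 60]
step 13: [27]
step 14: [27, -2]
step 15: [27, -2, 2]
The first disagreement with the trace is at step 13, where the value should be top = 27.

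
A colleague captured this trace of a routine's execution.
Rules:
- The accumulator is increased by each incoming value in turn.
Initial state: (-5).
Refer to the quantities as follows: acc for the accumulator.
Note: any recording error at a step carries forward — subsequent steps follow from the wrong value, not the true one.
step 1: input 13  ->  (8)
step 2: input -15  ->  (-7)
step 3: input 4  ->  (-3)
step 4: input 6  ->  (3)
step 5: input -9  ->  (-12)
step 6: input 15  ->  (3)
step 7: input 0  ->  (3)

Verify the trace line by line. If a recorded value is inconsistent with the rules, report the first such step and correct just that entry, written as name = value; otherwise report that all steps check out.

step 5, acc = -6

Step 1: acc = -5 + 13 = 8 — confirmed correct.
Step 2: acc = 8 + -15 = -7 — no discrepancy.
Step 3: acc = -7 + 4 = -3 — exactly as logged.
Step 4: acc = -3 + 6 = 3 — confirmed correct.
Step 5: acc = 3 + -9 = -6 — a discrepancy with the trace.
First incorrect step: 5; the correct value is acc = -6.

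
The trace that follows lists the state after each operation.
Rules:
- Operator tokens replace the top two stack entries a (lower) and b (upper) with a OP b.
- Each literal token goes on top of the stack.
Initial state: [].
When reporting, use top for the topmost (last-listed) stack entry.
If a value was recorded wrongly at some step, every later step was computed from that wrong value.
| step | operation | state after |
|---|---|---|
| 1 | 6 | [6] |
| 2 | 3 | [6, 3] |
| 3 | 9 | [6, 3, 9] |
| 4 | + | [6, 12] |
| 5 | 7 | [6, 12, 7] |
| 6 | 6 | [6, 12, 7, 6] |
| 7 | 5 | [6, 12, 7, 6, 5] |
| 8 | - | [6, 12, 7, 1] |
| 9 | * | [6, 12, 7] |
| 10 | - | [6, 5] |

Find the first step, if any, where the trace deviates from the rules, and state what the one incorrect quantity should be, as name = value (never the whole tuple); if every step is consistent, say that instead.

no error

Recomputing the run from the initial state:
step 1: [6]
step 2: [6, 3]
step 3: [6, 3, 9]
step 4: [6, 12]
step 5: [6, 12, 7]
step 6: [6, 12, 7, 6]
step 7: [6, 12, 7, 6, 5]
step 8: [6, 12, 7, 1]
step 9: [6, 12, 7]
step 10: [6, 5]
This matches the trace at every step.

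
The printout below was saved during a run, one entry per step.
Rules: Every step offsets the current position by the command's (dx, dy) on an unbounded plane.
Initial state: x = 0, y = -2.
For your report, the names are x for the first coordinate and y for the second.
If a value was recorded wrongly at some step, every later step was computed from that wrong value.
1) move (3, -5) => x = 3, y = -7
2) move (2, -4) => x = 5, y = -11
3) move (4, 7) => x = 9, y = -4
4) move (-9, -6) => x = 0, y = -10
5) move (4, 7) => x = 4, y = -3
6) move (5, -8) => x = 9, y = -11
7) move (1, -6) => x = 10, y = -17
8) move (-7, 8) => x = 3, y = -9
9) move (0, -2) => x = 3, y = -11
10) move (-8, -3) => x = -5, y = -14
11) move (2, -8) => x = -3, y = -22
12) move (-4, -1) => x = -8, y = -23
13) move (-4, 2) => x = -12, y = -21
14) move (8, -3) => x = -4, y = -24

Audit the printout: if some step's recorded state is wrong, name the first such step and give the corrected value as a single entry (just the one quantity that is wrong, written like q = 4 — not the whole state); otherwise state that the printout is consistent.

Step 1: x = 0 + (3) = 3, y = -2 + (-5) = -7 — exactly as logged.
Step 2: x = 3 + (2) = 5, y = -7 + (-4) = -11 — same as recorded.
Step 3: x = 5 + (4) = 9, y = -11 + (7) = -4 — checks out.
Step 4: x = 9 + (-9) = 0, y = -4 + (-6) = -10 — verified.
Step 5: x = 0 + (4) = 4, y = -10 + (7) = -3 — verified.
Step 6: x = 4 + (5) = 9, y = -3 + (-8) = -11 — consistent with the printout.
Step 7: x = 9 + (1) = 10, y = -11 + (-6) = -17 — matches.
Step 8: x = 10 + (-7) = 3, y = -17 + (8) = -9 — verified.
Step 9: x = 3 + (0) = 3, y = -9 + (-2) = -11 — verified.
Step 10: x = 3 + (-8) = -5, y = -11 + (-3) = -14 — matches.
Step 11: x = -5 + (2) = -3, y = -14 + (-8) = -22 — confirmed correct.
Step 12: x = -3 + (-4) = -7, y = -22 + (-1) = -23 — this is not what the printout shows.
The audit stops at step 12: the recorded entry is wrong and should be x = -7.

step 12, x = -7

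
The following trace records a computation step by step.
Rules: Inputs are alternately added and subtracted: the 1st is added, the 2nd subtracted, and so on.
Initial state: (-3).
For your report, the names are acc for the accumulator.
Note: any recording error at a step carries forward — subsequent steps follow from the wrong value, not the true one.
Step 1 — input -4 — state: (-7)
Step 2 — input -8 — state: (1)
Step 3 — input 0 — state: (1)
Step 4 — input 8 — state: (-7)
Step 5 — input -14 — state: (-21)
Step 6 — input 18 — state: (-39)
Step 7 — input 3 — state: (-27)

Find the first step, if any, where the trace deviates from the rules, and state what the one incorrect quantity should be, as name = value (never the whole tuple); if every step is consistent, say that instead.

step 7, acc = -36

Recomputing the run from the initial state:
step 1: acc = -7
step 2: acc = 1
step 3: acc = 1
step 4: acc = -7
step 5: acc = -21
step 6: acc = -39
step 7: acc = -36
The first disagreement with the trace is at step 7, where the value should be acc = -36.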